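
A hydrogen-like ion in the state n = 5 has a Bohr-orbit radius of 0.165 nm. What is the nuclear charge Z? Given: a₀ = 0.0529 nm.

8

r_n = n²a₀/Z ⇒ Z = n²a₀/r = 5² × 0.0529 / 0.165 ≈ 8.02
Z = 8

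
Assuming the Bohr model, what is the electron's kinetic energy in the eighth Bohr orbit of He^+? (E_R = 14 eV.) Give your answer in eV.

For a Coulomb orbit the virial theorem gives K = −E_n.
E_n = −E_R·Z²/n², so K = E_R·Z²/n² = 14 × 2²/8² = 0.88 eV

0.88 eV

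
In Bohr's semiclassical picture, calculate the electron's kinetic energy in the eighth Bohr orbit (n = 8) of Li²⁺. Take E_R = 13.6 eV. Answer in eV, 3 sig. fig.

For a Coulomb orbit the virial theorem gives K = −E_n.
E_n = −E_R·Z²/n², so K = E_R·Z²/n² = 13.6 × 3²/8² = 1.91 eV

1.91 eV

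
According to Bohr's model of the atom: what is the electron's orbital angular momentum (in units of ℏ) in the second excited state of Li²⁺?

3

L_n = nℏ, so L/ℏ = n = 3.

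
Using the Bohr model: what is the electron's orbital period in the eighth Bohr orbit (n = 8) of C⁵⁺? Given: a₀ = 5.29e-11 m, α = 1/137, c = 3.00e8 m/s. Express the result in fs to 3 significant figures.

2.16 fs

r = n²a₀/Z = 8²·5.29e-11/6 = 5.64e-10 m
v = Zαc/n = 6·0.00730·3.00e8/8 = 1.64e6 m/s
T = 2πr/v = 2.16e-15 s = 2.16 fs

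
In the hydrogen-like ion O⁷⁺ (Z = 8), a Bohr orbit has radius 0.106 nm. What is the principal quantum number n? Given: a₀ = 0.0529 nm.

4

r_n = n²a₀/Z ⇒ n² = rZ/a₀ = 0.106 × 8 / 0.0529 ≈ 16.03
n = 4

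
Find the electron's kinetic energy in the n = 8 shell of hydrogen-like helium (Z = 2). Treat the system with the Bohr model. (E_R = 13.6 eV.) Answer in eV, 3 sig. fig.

0.850 eV

For a Coulomb orbit the virial theorem gives K = −E_n.
E_n = −E_R·Z²/n², so K = E_R·Z²/n² = 13.6 × 2²/8² = 0.850 eV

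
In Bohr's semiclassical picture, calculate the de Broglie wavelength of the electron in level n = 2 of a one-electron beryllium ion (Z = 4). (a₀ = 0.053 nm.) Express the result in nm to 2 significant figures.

0.17 nm

The Bohr quantisation condition is nλ = 2πr_n.
r_n = n²a₀/Z = 0.053 nm
λ = 2πr_n/n = 2π·0.053/2 = 0.17 nm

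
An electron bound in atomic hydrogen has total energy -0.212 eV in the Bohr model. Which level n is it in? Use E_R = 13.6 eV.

E_n = −E_R Z²/n² ⇒ n² = E_R Z²/(−E_n) = 13.6 × 1² / 0.212 ≈ 64.15
n = 8

8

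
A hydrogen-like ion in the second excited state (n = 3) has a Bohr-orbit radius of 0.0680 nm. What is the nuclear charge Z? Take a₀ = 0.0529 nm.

r_n = n²a₀/Z ⇒ Z = n²a₀/r = 3² × 0.0529 / 0.0680 ≈ 7.00
Z = 7

7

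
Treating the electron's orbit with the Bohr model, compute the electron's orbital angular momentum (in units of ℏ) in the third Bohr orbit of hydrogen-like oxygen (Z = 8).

3

L_n = nℏ, so L/ℏ = n = 3.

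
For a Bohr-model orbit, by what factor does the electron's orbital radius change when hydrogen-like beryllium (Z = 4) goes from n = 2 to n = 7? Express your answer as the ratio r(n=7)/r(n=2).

r ∝ Z^-1 · n^2; with Z fixed, r ∝ n^2.
r(n=7)/r(n=2) = (7/2)^2 = 49/4

49/4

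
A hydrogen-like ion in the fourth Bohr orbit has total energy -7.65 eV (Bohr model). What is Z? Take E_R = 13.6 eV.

E_n = −E_R Z²/n² ⇒ Z² = −E_n n²/E_R = 7.65 × 4² / 13.6 ≈ 9.00
Z = 3

3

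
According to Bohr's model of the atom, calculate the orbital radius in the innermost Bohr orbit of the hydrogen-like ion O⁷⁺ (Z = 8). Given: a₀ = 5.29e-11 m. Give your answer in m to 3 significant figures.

r_n = n²a₀/Z = 1² × 5.29e-11 / 8
    = 1 × 5.29e-11 / 8 = 6.61e-12 m

6.61e-12 m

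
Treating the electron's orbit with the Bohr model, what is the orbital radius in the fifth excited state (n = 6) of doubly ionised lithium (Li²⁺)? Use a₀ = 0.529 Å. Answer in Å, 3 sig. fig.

6.35 Å

r_n = n²a₀/Z = 6² × 0.529 / 3
    = 36 × 0.529 / 3 = 6.35 Å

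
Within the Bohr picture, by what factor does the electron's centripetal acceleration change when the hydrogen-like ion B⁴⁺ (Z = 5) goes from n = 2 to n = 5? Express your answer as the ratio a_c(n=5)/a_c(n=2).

16/625

a_c ∝ Z^3 · n^-4; with Z fixed, a_c ∝ n^-4.
a_c(n=5)/a_c(n=2) = (5/2)^-4 = 16/625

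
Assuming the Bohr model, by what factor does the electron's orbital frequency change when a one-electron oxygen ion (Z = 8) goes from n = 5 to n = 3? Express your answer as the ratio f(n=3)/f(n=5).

125/27

f ∝ Z^2 · n^-3; with Z fixed, f ∝ n^-3.
f(n=3)/f(n=5) = (3/5)^-3 = 125/27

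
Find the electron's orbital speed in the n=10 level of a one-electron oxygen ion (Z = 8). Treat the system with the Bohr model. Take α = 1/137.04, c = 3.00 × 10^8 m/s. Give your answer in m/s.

1.75 × 10^6 m/s

v_n = Zαc/n = 8 × 0.00730 × 3.00 × 10^8 / 10
    = 1.75 × 10^6 m/s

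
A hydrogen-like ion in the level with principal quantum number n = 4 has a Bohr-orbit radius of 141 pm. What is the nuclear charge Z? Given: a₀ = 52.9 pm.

r_n = n²a₀/Z ⇒ Z = n²a₀/r = 4² × 52.9 / 141 ≈ 6.00
Z = 6

6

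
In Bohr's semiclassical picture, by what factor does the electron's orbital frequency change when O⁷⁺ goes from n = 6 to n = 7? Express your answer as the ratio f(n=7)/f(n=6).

216/343

f ∝ Z^2 · n^-3; with Z fixed, f ∝ n^-3.
f(n=7)/f(n=6) = (7/6)^-3 = 216/343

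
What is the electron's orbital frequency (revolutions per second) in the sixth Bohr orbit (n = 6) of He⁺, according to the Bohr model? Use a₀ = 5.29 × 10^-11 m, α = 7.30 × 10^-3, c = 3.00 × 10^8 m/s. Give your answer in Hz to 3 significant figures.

1.22 × 10^14 Hz

r = n²a₀/Z = 9.52 × 10^-10 m, v = Zαc/n = 7.30 × 10^5 m/s
f = v/(2πr) = 1.22 × 10^14 Hz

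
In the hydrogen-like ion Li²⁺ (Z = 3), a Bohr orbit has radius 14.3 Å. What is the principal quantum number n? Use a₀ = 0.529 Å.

r_n = n²a₀/Z ⇒ n² = rZ/a₀ = 14.3 × 3 / 0.529 ≈ 81.10
n = 9

9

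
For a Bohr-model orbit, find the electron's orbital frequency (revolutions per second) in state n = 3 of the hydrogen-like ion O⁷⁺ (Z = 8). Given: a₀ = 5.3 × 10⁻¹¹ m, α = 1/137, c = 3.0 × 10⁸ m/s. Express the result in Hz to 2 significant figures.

r = n²a₀/Z = 6.0 × 10⁻¹¹ m, v = Zαc/n = 5.8 × 10⁶ m/s
f = v/(2πr) = 1.6 × 10¹⁶ Hz

1.6 × 10¹⁶ Hz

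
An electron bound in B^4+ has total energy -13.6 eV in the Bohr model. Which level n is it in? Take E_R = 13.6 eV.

5

E_n = −E_R Z²/n² ⇒ n² = E_R Z²/(−E_n) = 13.6 × 5² / 13.6 ≈ 25.00
n = 5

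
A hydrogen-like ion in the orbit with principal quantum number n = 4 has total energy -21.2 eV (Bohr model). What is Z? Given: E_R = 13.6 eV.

5

E_n = −E_R Z²/n² ⇒ Z² = −E_n n²/E_R = 21.2 × 4² / 13.6 ≈ 24.94
Z = 5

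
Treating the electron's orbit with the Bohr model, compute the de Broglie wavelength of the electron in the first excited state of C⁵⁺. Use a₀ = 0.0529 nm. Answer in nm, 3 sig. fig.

0.111 nm

The Bohr quantisation condition is nλ = 2πr_n.
r_n = n²a₀/Z = 0.0353 nm
λ = 2πr_n/n = 2π·0.0353/2 = 0.111 nm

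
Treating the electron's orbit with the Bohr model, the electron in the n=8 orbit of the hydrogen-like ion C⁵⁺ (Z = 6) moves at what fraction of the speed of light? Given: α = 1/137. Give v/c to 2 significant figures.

v_n = Zαc/n, so v/c = Zα/n = 6 × 0.0073 / 8 = 0.0055

0.0055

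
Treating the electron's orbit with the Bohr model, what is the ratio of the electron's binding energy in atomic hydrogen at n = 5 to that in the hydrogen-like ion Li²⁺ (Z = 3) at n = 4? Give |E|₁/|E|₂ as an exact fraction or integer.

|E| ∝ Z^2 · n^-2
|E|₁/|E|₂ = (1/3)^2 · (5/4)^-2 = 16/225

16/225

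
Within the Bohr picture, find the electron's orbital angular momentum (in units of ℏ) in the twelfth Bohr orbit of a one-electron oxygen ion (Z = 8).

L_n = nℏ, so L/ℏ = n = 12.

12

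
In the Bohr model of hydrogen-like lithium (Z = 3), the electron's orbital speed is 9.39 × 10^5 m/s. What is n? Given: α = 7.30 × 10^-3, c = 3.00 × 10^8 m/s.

7

v_n = Zαc/n ⇒ n = Zαc/v = 3 × 0.00730 × 3.00 × 10^8 / 9.39 × 10^5 ≈ 7.00
n = 7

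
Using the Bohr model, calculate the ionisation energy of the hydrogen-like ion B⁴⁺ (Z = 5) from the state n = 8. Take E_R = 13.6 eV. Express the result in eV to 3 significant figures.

5.31 eV

E_n = −E_R·Z²/n² = −13.6 × 5²/8² eV = -5.31 eV
Ionisation energy = −E_n = 5.31 eV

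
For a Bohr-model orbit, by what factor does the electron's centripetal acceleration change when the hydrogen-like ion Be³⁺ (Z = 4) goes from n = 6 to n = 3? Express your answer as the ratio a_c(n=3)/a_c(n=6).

a_c ∝ Z^3 · n^-4; with Z fixed, a_c ∝ n^-4.
a_c(n=3)/a_c(n=6) = (3/6)^-4 = 16

16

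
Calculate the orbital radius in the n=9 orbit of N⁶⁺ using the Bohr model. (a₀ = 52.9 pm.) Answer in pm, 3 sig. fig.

r_n = n²a₀/Z = 9² × 52.9 / 7
    = 81 × 52.9 / 7 = 612 pm

612 pm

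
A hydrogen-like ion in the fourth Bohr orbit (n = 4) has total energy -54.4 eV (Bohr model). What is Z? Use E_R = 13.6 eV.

E_n = −E_R Z²/n² ⇒ Z² = −E_n n²/E_R = 54.4 × 4² / 13.6 ≈ 64.00
Z = 8

8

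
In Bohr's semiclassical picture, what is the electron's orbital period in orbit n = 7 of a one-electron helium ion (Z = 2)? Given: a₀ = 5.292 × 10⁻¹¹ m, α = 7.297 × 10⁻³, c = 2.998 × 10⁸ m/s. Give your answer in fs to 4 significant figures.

13.03 fs

r = n²a₀/Z = 7²·5.292 × 10⁻¹¹/2 = 1.297 × 10⁻⁹ m
v = Zαc/n = 2·0.007297·2.998 × 10⁸/7 = 6.250 × 10⁵ m/s
T = 2πr/v = 1.303 × 10⁻¹⁴ s = 13.03 fs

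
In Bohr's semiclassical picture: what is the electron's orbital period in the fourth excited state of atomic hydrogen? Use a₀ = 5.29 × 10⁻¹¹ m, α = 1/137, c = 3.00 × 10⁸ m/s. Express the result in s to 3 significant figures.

1.90 × 10⁻¹⁴ s

r = n²a₀/Z = 5²·5.29 × 10⁻¹¹/1 = 1.32 × 10⁻⁹ m
v = Zαc/n = 1·0.00730·3.00 × 10⁸/5 = 4.38 × 10⁵ m/s
T = 2πr/v = 1.90 × 10⁻¹⁴ s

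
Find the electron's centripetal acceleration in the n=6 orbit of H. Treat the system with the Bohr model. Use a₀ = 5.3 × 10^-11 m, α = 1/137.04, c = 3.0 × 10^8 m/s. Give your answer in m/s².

7.0 × 10^19 m/s²

r = n²a₀/Z = 1.9 × 10^-9 m, v = Zαc/n = 3.6 × 10^5 m/s
a = v²/r = (3.6 × 10^5)² / 1.9 × 10^-9 = 7.0 × 10^19 m/s²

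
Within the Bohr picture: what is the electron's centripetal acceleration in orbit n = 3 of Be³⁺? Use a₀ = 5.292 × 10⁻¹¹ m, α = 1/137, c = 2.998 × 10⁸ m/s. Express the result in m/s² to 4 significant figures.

7.150 × 10²² m/s²

r = n²a₀/Z = 1.191 × 10⁻¹⁰ m, v = Zαc/n = 2.918 × 10⁶ m/s
a = v²/r = (2.918 × 10⁶)² / 1.191 × 10⁻¹⁰ = 7.150 × 10²² m/s²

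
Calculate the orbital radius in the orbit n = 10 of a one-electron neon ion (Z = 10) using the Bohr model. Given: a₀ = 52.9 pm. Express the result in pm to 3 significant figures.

r_n = n²a₀/Z = 10² × 52.9 / 10
    = 100 × 52.9 / 10 = 529 pm

529 pm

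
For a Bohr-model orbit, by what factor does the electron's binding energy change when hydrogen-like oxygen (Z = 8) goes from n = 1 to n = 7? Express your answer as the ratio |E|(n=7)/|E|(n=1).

1/49

|E| ∝ Z^2 · n^-2; with Z fixed, |E| ∝ n^-2.
|E|(n=7)/|E|(n=1) = (7/1)^-2 = 1/49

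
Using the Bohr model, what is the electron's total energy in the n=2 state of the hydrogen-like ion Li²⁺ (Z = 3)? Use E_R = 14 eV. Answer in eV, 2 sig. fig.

E_n = −E_R·Z²/n² = −14 × 3²/2² = -32 eV

-32 eV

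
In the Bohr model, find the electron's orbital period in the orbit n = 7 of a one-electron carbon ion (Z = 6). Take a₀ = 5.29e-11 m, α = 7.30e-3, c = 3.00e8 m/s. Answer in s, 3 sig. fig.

1.45e-15 s

r = n²a₀/Z = 7²·5.29e-11/6 = 4.32e-10 m
v = Zαc/n = 6·0.00730·3.00e8/7 = 1.88e6 m/s
T = 2πr/v = 1.45e-15 s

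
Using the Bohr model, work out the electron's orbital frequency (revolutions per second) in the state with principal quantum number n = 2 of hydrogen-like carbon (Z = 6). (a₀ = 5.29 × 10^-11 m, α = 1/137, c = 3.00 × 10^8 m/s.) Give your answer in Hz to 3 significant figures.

2.96 × 10^16 Hz

r = n²a₀/Z = 3.53 × 10^-11 m, v = Zαc/n = 6.57 × 10^6 m/s
f = v/(2πr) = 2.96 × 10^16 Hz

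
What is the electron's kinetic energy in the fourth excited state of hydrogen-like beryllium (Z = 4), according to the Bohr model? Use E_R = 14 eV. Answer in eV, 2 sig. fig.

9.0 eV

For a Coulomb orbit the virial theorem gives K = −E_n.
E_n = −E_R·Z²/n², so K = E_R·Z²/n² = 14 × 4²/5² = 9.0 eV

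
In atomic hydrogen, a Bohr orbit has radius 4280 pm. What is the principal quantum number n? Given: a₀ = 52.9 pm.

9

r_n = n²a₀/Z ⇒ n² = rZ/a₀ = 4280 × 1 / 52.9 ≈ 80.91
n = 9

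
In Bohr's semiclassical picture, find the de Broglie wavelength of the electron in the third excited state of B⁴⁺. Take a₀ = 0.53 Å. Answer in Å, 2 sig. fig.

The Bohr quantisation condition is nλ = 2πr_n.
r_n = n²a₀/Z = 1.7 Å
λ = 2πr_n/n = 2π·1.7/4 = 2.7 Å

2.7 Å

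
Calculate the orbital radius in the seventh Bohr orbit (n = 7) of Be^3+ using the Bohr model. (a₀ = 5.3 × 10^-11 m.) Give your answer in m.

6.5 × 10^-10 m

r_n = n²a₀/Z = 7² × 5.3 × 10^-11 / 4
    = 49 × 5.3 × 10^-11 / 4 = 6.5 × 10^-10 m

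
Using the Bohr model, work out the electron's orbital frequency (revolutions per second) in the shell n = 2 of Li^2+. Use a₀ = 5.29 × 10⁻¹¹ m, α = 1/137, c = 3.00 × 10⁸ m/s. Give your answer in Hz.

7.41 × 10¹⁵ Hz

r = n²a₀/Z = 7.05 × 10⁻¹¹ m, v = Zαc/n = 3.28 × 10⁶ m/s
f = v/(2πr) = 7.41 × 10¹⁵ Hz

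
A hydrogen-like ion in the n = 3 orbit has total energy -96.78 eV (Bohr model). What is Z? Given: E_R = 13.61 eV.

8

E_n = −E_R Z²/n² ⇒ Z² = −E_n n²/E_R = 96.78 × 3² / 13.61 ≈ 64.00
Z = 8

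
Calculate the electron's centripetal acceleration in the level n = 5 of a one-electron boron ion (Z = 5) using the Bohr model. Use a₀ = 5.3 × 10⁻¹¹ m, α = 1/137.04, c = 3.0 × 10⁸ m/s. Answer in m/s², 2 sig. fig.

1.8 × 10²² m/s²

r = n²a₀/Z = 2.6 × 10⁻¹⁰ m, v = Zαc/n = 2.2 × 10⁶ m/s
a = v²/r = (2.2 × 10⁶)² / 2.6 × 10⁻¹⁰ = 1.8 × 10²² m/s²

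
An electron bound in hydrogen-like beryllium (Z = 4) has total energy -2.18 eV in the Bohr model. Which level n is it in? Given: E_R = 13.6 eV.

10

E_n = −E_R Z²/n² ⇒ n² = E_R Z²/(−E_n) = 13.6 × 4² / 2.18 ≈ 99.82
n = 10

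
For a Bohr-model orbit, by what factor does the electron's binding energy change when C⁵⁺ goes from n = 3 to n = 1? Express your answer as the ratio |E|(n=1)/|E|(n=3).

|E| ∝ Z^2 · n^-2; with Z fixed, |E| ∝ n^-2.
|E|(n=1)/|E|(n=3) = (1/3)^-2 = 9

9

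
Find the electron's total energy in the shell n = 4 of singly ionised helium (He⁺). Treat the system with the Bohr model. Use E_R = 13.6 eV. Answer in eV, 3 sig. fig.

E_n = −E_R·Z²/n² = −13.6 × 2²/4² = -3.40 eV

-3.40 eV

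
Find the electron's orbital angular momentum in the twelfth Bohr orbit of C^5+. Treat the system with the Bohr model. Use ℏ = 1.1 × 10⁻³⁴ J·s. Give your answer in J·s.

L_n = nℏ = 12 × 1.1 × 10⁻³⁴ = 1.3 × 10⁻³³ J·s

1.3 × 10⁻³³ J·s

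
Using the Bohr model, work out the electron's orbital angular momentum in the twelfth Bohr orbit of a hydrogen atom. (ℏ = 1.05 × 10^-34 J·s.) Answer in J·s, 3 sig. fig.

1.26 × 10^-33 J·s

L_n = nℏ = 12 × 1.05 × 10^-34 = 1.26 × 10^-33 J·s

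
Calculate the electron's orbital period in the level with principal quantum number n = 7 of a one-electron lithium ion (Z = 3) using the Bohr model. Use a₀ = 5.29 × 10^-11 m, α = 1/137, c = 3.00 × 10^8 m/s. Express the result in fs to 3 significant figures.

5.78 fs

r = n²a₀/Z = 7²·5.29 × 10^-11/3 = 8.64 × 10^-10 m
v = Zαc/n = 3·0.00730·3.00 × 10^8/7 = 9.38 × 10^5 m/s
T = 2πr/v = 5.78 × 10^-15 s = 5.78 fs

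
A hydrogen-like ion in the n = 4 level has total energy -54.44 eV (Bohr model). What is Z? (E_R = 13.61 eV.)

8

E_n = −E_R Z²/n² ⇒ Z² = −E_n n²/E_R = 54.44 × 4² / 13.61 ≈ 64.00
Z = 8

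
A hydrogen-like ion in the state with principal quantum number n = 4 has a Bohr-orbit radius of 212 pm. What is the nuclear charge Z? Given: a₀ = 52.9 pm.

4

r_n = n²a₀/Z ⇒ Z = n²a₀/r = 4² × 52.9 / 212 ≈ 3.99
Z = 4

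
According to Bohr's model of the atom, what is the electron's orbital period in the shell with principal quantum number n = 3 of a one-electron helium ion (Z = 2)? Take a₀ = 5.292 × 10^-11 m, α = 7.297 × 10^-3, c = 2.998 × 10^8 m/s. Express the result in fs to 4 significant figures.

r = n²a₀/Z = 3²·5.292 × 10^-11/2 = 2.381 × 10^-10 m
v = Zαc/n = 2·0.007297·2.998 × 10^8/3 = 1.458 × 10^6 m/s
T = 2πr/v = 1.026 × 10^-15 s = 1.026 fs

1.026 fs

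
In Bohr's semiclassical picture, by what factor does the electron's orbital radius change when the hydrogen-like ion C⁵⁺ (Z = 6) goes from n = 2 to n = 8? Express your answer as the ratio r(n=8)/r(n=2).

r ∝ Z^-1 · n^2; with Z fixed, r ∝ n^2.
r(n=8)/r(n=2) = (8/2)^2 = 16

16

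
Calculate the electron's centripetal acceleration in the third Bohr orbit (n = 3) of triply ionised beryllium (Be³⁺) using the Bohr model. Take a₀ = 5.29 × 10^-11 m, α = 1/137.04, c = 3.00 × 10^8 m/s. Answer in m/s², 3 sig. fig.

r = n²a₀/Z = 1.19 × 10^-10 m, v = Zαc/n = 2.92 × 10^6 m/s
a = v²/r = (2.92 × 10^6)² / 1.19 × 10^-10 = 7.16 × 10^22 m/s²

7.16 × 10^22 m/s²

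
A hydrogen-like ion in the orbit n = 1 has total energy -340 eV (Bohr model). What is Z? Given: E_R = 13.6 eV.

5

E_n = −E_R Z²/n² ⇒ Z² = −E_n n²/E_R = 340 × 1² / 13.6 ≈ 25.00
Z = 5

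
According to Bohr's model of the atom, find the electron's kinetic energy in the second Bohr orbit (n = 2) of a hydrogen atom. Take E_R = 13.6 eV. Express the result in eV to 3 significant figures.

For a Coulomb orbit the virial theorem gives K = −E_n.
E_n = −E_R·Z²/n², so K = E_R·Z²/n² = 13.6 × 1²/2² = 3.40 eV

3.40 eV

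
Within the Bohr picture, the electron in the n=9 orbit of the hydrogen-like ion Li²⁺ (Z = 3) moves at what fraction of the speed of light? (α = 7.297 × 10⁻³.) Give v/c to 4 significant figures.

v_n = Zαc/n, so v/c = Zα/n = 3 × 0.007297 / 9 = 0.002432

0.002432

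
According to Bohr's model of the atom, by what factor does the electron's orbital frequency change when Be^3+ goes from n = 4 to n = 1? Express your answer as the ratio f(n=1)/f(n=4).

f ∝ Z^2 · n^-3; with Z fixed, f ∝ n^-3.
f(n=1)/f(n=4) = (1/4)^-3 = 64

64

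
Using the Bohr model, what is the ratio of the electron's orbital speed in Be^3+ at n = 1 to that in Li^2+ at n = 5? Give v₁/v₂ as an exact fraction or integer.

v ∝ Z^1 · n^-1
v₁/v₂ = (4/3)^1 · (1/5)^-1 = 20/3

20/3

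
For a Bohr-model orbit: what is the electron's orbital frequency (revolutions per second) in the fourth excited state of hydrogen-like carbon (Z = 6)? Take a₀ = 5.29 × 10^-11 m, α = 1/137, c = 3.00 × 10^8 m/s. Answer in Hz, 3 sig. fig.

1.90 × 10^15 Hz

r = n²a₀/Z = 2.20 × 10^-10 m, v = Zαc/n = 2.63 × 10^6 m/s
f = v/(2πr) = 1.90 × 10^15 Hz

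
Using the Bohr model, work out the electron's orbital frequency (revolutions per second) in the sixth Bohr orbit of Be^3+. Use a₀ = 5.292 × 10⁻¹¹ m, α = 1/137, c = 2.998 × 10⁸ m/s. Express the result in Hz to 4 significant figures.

r = n²a₀/Z = 4.763 × 10⁻¹⁰ m, v = Zαc/n = 1.459 × 10⁶ m/s
f = v/(2πr) = 4.875 × 10¹⁴ Hz

4.875 × 10¹⁴ Hz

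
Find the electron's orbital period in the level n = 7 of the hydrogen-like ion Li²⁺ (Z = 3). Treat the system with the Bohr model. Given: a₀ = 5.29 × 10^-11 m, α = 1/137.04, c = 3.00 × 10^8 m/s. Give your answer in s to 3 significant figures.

5.79 × 10^-15 s

r = n²a₀/Z = 7²·5.29 × 10^-11/3 = 8.64 × 10^-10 m
v = Zαc/n = 3·0.00730·3.00 × 10^8/7 = 9.38 × 10^5 m/s
T = 2πr/v = 5.79 × 10^-15 s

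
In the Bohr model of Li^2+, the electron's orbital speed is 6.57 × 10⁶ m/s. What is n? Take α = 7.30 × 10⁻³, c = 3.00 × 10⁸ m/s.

v_n = Zαc/n ⇒ n = Zαc/v = 3 × 0.00730 × 3.00 × 10⁸ / 6.57 × 10⁶ ≈ 1.00
n = 1

1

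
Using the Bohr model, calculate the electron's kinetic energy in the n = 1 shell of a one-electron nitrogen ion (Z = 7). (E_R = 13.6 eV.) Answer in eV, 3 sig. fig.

666 eV

For a Coulomb orbit the virial theorem gives K = −E_n.
E_n = −E_R·Z²/n², so K = E_R·Z²/n² = 13.6 × 7²/1² = 666 eV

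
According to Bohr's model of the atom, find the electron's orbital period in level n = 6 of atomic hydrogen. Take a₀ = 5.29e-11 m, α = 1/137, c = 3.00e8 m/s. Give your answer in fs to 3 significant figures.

r = n²a₀/Z = 6²·5.29e-11/1 = 1.90e-9 m
v = Zαc/n = 1·0.00730·3.00e8/6 = 3.65e5 m/s
T = 2πr/v = 3.28e-14 s = 32.8 fs

32.8 fs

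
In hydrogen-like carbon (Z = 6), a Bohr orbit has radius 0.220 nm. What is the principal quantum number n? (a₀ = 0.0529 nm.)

5

r_n = n²a₀/Z ⇒ n² = rZ/a₀ = 0.220 × 6 / 0.0529 ≈ 24.95
n = 5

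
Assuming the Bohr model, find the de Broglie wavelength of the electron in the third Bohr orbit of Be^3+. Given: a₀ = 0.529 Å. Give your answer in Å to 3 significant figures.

2.49 Å

The Bohr quantisation condition is nλ = 2πr_n.
r_n = n²a₀/Z = 1.19 Å
λ = 2πr_n/n = 2π·1.19/3 = 2.49 Å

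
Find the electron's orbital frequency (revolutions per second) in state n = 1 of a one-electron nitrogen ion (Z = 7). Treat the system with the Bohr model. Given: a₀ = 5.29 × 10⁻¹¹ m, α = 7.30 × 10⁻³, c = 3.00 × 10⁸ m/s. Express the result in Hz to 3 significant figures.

r = n²a₀/Z = 7.56 × 10⁻¹² m, v = Zαc/n = 1.53 × 10⁷ m/s
f = v/(2πr) = 3.23 × 10¹⁷ Hz

3.23 × 10¹⁷ Hz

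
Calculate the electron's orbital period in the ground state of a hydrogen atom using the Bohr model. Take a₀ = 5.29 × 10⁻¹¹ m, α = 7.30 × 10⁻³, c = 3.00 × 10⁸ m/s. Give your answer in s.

1.52 × 10⁻¹⁶ s

r = n²a₀/Z = 1²·5.29 × 10⁻¹¹/1 = 5.29 × 10⁻¹¹ m
v = Zαc/n = 1·0.00730·3.00 × 10⁸/1 = 2.19 × 10⁶ m/s
T = 2πr/v = 1.52 × 10⁻¹⁶ s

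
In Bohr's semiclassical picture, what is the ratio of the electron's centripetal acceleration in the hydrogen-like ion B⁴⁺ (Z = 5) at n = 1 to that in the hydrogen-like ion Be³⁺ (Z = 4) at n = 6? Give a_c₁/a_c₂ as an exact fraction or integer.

a_c ∝ Z^3 · n^-4
a_c₁/a_c₂ = (5/4)^3 · (1/6)^-4 = 10125/4

10125/4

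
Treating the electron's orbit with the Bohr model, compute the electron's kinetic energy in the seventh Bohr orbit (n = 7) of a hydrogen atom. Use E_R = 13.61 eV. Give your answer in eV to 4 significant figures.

0.2778 eV

For a Coulomb orbit the virial theorem gives K = −E_n.
E_n = −E_R·Z²/n², so K = E_R·Z²/n² = 13.61 × 1²/7² = 0.2778 eV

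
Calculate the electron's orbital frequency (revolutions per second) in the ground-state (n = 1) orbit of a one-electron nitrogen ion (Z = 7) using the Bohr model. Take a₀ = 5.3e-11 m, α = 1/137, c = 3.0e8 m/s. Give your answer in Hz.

3.2e17 Hz

r = n²a₀/Z = 7.6e-12 m, v = Zαc/n = 1.5e7 m/s
f = v/(2πr) = 3.2e17 Hz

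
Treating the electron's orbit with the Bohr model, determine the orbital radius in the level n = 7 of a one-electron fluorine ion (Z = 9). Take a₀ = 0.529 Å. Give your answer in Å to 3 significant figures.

2.88 Å

r_n = n²a₀/Z = 7² × 0.529 / 9
    = 49 × 0.529 / 9 = 2.88 Å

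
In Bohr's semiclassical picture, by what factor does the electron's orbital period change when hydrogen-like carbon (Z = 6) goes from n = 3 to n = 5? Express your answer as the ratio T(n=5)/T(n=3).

T ∝ Z^-2 · n^3; with Z fixed, T ∝ n^3.
T(n=5)/T(n=3) = (5/3)^3 = 125/27

125/27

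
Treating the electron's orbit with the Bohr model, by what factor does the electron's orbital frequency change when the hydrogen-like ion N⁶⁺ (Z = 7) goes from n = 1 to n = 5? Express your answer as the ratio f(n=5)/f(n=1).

f ∝ Z^2 · n^-3; with Z fixed, f ∝ n^-3.
f(n=5)/f(n=1) = (5/1)^-3 = 1/125

1/125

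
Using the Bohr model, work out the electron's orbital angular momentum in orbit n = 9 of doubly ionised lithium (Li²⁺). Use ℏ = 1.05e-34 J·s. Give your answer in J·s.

L_n = nℏ = 9 × 1.05e-34 = 9.45e-34 J·s

9.45e-34 J·s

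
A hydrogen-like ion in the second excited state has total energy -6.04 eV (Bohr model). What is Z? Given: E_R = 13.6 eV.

E_n = −E_R Z²/n² ⇒ Z² = −E_n n²/E_R = 6.04 × 3² / 13.6 ≈ 4.00
Z = 2

2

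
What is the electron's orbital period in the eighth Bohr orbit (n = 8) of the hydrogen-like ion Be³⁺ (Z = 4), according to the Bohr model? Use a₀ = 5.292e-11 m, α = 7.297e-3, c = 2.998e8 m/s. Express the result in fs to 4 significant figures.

4.864 fs

r = n²a₀/Z = 8²·5.292e-11/4 = 8.467e-10 m
v = Zαc/n = 4·0.007297·2.998e8/8 = 1.094e6 m/s
T = 2πr/v = 4.864e-15 s = 4.864 fs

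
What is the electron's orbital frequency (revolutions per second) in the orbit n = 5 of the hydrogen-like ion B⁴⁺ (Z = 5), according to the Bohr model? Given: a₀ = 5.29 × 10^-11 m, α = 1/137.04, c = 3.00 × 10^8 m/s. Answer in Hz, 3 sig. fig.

1.32 × 10^15 Hz

r = n²a₀/Z = 2.64 × 10^-10 m, v = Zαc/n = 2.19 × 10^6 m/s
f = v/(2πr) = 1.32 × 10^15 Hz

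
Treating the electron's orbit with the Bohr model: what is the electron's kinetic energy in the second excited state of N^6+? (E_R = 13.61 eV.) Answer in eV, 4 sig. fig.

74.10 eV

For a Coulomb orbit the virial theorem gives K = −E_n.
E_n = −E_R·Z²/n², so K = E_R·Z²/n² = 13.61 × 7²/3² = 74.10 eV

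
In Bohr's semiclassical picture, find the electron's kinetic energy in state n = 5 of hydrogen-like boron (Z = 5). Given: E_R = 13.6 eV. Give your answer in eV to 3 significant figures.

13.6 eV

For a Coulomb orbit the virial theorem gives K = −E_n.
E_n = −E_R·Z²/n², so K = E_R·Z²/n² = 13.6 × 5²/5² = 13.6 eV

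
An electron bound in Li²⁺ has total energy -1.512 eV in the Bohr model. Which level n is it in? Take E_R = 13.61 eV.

9

E_n = −E_R Z²/n² ⇒ n² = E_R Z²/(−E_n) = 13.61 × 3² / 1.512 ≈ 81.01
n = 9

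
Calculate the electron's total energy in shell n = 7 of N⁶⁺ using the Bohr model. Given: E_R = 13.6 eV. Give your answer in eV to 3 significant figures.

-13.6 eV

E_n = −E_R·Z²/n² = −13.6 × 7²/7² = -13.6 eV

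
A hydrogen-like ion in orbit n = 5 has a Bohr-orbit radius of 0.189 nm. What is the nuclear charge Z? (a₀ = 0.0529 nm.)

r_n = n²a₀/Z ⇒ Z = n²a₀/r = 5² × 0.0529 / 0.189 ≈ 7.00
Z = 7

7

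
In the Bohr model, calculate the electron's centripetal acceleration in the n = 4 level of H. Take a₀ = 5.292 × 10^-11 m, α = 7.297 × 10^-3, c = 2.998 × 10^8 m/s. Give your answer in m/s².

3.533 × 10^20 m/s²

r = n²a₀/Z = 8.467 × 10^-10 m, v = Zαc/n = 5.469 × 10^5 m/s
a = v²/r = (5.469 × 10^5)² / 8.467 × 10^-10 = 3.533 × 10^20 m/s²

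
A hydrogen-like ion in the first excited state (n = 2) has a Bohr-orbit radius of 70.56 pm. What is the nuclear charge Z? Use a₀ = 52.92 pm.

r_n = n²a₀/Z ⇒ Z = n²a₀/r = 2² × 52.92 / 70.56 ≈ 3.00
Z = 3

3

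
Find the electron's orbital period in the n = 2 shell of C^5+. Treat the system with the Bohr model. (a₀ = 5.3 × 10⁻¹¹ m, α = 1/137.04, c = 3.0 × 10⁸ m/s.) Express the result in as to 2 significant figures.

r = n²a₀/Z = 2²·5.3 × 10⁻¹¹/6 = 3.5 × 10⁻¹¹ m
v = Zαc/n = 6·0.0073·3.0 × 10⁸/2 = 6.6 × 10⁶ m/s
T = 2πr/v = 3.4 × 10⁻¹⁷ s = 34 as

34 as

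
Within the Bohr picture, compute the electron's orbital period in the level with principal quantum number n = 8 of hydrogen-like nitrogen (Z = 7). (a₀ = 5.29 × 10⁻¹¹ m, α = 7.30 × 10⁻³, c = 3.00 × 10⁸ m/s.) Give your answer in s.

1.59 × 10⁻¹⁵ s

r = n²a₀/Z = 8²·5.29 × 10⁻¹¹/7 = 4.84 × 10⁻¹⁰ m
v = Zαc/n = 7·0.00730·3.00 × 10⁸/8 = 1.92 × 10⁶ m/s
T = 2πr/v = 1.59 × 10⁻¹⁵ s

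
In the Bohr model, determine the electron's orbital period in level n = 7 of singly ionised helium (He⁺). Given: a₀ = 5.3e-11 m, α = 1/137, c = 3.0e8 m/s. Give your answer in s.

1.3e-14 s

r = n²a₀/Z = 7²·5.3e-11/2 = 1.3e-9 m
v = Zαc/n = 2·0.0073·3.0e8/7 = 6.3e5 m/s
T = 2πr/v = 1.3e-14 s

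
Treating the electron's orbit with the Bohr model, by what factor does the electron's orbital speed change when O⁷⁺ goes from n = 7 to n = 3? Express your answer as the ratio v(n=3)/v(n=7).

v ∝ Z^1 · n^-1; with Z fixed, v ∝ n^-1.
v(n=3)/v(n=7) = (3/7)^-1 = 7/3

7/3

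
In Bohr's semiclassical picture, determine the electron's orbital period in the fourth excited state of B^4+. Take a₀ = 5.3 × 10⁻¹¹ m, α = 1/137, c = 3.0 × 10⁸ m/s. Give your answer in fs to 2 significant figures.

r = n²a₀/Z = 5²·5.3 × 10⁻¹¹/5 = 2.6 × 10⁻¹⁰ m
v = Zαc/n = 5·0.0073·3.0 × 10⁸/5 = 2.2 × 10⁶ m/s
T = 2πr/v = 7.6 × 10⁻¹⁶ s = 0.76 fs

0.76 fs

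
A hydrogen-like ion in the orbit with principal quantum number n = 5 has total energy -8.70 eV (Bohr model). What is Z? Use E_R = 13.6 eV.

4

E_n = −E_R Z²/n² ⇒ Z² = −E_n n²/E_R = 8.70 × 5² / 13.6 ≈ 15.99
Z = 4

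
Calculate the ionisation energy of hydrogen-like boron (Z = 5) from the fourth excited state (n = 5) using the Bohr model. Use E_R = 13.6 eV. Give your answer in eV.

E_n = −E_R·Z²/n² = −13.6 × 5²/5² eV = -13.6 eV
Ionisation energy = −E_n = 13.6 eV

13.6 eV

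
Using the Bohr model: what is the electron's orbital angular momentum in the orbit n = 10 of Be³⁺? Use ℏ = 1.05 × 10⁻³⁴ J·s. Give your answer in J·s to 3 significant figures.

L_n = nℏ = 10 × 1.05 × 10⁻³⁴ = 1.05 × 10⁻³³ J·s

1.05 × 10⁻³³ J·s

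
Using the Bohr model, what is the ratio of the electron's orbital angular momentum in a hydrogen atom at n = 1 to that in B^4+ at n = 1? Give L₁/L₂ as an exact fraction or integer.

1

L = nℏ is independent of Z.
L₁/L₂ = n₁/n₂ = 1/1 = 1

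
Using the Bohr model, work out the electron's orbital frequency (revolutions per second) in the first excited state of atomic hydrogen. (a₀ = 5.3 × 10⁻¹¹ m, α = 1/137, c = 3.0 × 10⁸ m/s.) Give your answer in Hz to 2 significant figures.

r = n²a₀/Z = 2.1 × 10⁻¹⁰ m, v = Zαc/n = 1.1 × 10⁶ m/s
f = v/(2πr) = 8.2 × 10¹⁴ Hz

8.2 × 10¹⁴ Hz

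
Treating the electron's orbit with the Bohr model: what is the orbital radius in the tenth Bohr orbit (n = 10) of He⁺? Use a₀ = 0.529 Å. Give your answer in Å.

26.5 Å

r_n = n²a₀/Z = 10² × 0.529 / 2
    = 100 × 0.529 / 2 = 26.5 Å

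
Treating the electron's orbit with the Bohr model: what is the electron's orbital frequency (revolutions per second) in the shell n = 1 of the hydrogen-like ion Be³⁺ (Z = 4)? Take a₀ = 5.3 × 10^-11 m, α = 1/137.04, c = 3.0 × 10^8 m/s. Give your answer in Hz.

r = n²a₀/Z = 1.3 × 10^-11 m, v = Zαc/n = 8.8 × 10^6 m/s
f = v/(2πr) = 1.1 × 10^17 Hz

1.1 × 10^17 Hz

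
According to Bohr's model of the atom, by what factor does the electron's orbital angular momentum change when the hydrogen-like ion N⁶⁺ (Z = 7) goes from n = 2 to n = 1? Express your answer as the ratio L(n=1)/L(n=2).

L = nℏ depends only on n, so L ∝ n.
L(n=1)/L(n=2) = (1/2)^1 = 1/2

1/2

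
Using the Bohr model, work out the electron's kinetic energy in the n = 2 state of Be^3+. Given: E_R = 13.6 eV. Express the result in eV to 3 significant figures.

For a Coulomb orbit the virial theorem gives K = −E_n.
E_n = −E_R·Z²/n², so K = E_R·Z²/n² = 13.6 × 4²/2² = 54.4 eV

54.4 eV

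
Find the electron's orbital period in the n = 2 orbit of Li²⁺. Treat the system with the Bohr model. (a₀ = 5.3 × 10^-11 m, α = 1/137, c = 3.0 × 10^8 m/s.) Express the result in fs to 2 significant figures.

0.14 fs

r = n²a₀/Z = 2²·5.3 × 10^-11/3 = 7.1 × 10^-11 m
v = Zαc/n = 3·0.0073·3.0 × 10^8/2 = 3.3 × 10^6 m/s
T = 2πr/v = 1.4 × 10^-16 s = 0.14 fs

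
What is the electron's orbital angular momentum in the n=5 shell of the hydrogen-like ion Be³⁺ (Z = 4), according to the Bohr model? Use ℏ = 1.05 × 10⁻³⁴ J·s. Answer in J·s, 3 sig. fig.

5.25 × 10⁻³⁴ J·s

L_n = nℏ = 5 × 1.05 × 10⁻³⁴ = 5.25 × 10⁻³⁴ J·s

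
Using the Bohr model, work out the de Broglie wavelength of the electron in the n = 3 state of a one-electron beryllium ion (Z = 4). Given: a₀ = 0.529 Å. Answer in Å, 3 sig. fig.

The Bohr quantisation condition is nλ = 2πr_n.
r_n = n²a₀/Z = 1.19 Å
λ = 2πr_n/n = 2π·1.19/3 = 2.49 Å

2.49 Å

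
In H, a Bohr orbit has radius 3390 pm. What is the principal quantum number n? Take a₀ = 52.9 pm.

r_n = n²a₀/Z ⇒ n² = rZ/a₀ = 3390 × 1 / 52.9 ≈ 64.08
n = 8

8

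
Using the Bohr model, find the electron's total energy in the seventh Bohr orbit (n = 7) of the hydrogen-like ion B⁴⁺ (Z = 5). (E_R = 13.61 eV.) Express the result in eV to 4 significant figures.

E_n = −E_R·Z²/n² = −13.61 × 5²/7² = -6.944 eV

-6.944 eV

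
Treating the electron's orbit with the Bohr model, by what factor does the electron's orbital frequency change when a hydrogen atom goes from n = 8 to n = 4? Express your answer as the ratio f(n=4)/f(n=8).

f ∝ Z^2 · n^-3; with Z fixed, f ∝ n^-3.
f(n=4)/f(n=8) = (4/8)^-3 = 8

8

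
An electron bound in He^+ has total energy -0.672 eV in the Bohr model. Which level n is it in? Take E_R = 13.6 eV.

E_n = −E_R Z²/n² ⇒ n² = E_R Z²/(−E_n) = 13.6 × 2² / 0.672 ≈ 80.95
n = 9

9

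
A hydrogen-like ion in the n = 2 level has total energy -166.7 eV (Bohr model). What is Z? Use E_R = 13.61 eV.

7

E_n = −E_R Z²/n² ⇒ Z² = −E_n n²/E_R = 166.7 × 2² / 13.61 ≈ 48.99
Z = 7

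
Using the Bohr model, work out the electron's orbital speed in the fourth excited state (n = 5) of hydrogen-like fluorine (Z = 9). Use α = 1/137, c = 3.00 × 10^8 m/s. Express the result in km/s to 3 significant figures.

v_n = Zαc/n = 9 × 0.00730 × 3.00 × 10^8 / 5
    = 3940 km/s

3940 km/s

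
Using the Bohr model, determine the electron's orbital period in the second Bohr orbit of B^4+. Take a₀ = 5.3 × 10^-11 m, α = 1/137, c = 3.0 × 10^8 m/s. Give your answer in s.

4.9 × 10^-17 s

r = n²a₀/Z = 2²·5.3 × 10^-11/5 = 4.2 × 10^-11 m
v = Zαc/n = 5·0.0073·3.0 × 10^8/2 = 5.5 × 10^6 m/s
T = 2πr/v = 4.9 × 10^-17 s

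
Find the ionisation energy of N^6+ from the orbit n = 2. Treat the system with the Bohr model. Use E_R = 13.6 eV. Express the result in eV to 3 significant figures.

167 eV

E_n = −E_R·Z²/n² = −13.6 × 7²/2² eV = -167 eV
Ionisation energy = −E_n = 167 eV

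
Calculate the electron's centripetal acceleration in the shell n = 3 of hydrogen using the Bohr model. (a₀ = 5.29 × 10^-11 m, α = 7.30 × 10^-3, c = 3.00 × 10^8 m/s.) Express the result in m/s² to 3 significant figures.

r = n²a₀/Z = 4.76 × 10^-10 m, v = Zαc/n = 7.30 × 10^5 m/s
a = v²/r = (7.30 × 10^5)² / 4.76 × 10^-10 = 1.12 × 10^21 m/s²

1.12 × 10^21 m/s²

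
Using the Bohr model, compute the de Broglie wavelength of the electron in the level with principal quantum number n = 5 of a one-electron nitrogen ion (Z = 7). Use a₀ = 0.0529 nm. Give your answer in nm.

The Bohr quantisation condition is nλ = 2πr_n.
r_n = n²a₀/Z = 0.189 nm
λ = 2πr_n/n = 2π·0.189/5 = 0.237 nm

0.237 nm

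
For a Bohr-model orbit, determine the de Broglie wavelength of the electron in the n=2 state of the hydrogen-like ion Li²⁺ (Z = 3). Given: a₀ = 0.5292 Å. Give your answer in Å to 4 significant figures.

2.217 Å

The Bohr quantisation condition is nλ = 2πr_n.
r_n = n²a₀/Z = 0.7056 Å
λ = 2πr_n/n = 2π·0.7056/2 = 2.217 Å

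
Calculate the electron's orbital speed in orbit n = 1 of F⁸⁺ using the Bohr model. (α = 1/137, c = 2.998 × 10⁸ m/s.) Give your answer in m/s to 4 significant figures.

v_n = Zαc/n = 9 × 0.007299 × 2.998 × 10⁸ / 1
    = 1.969 × 10⁷ m/s

1.969 × 10⁷ m/s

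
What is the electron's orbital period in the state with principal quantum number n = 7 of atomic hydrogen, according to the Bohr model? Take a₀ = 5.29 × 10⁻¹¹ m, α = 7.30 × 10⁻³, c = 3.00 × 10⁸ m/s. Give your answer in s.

5.21 × 10⁻¹⁴ s

r = n²a₀/Z = 7²·5.29 × 10⁻¹¹/1 = 2.59 × 10⁻⁹ m
v = Zαc/n = 1·0.00730·3.00 × 10⁸/7 = 3.13 × 10⁵ m/s
T = 2πr/v = 5.21 × 10⁻¹⁴ s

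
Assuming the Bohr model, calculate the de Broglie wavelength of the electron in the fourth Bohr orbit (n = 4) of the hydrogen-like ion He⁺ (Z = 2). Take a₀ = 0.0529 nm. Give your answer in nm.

The Bohr quantisation condition is nλ = 2πr_n.
r_n = n²a₀/Z = 0.423 nm
λ = 2πr_n/n = 2π·0.423/4 = 0.665 nm

0.665 nm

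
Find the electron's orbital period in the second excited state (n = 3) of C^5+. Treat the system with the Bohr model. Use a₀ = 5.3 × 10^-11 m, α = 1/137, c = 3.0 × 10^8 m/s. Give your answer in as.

r = n²a₀/Z = 3²·5.3 × 10^-11/6 = 8.0 × 10^-11 m
v = Zαc/n = 6·0.0073·3.0 × 10^8/3 = 4.4 × 10^6 m/s
T = 2πr/v = 1.1 × 10^-16 s = 110 as

110 as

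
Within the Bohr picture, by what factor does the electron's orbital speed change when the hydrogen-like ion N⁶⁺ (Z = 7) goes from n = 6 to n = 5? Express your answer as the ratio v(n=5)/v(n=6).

6/5

v ∝ Z^1 · n^-1; with Z fixed, v ∝ n^-1.
v(n=5)/v(n=6) = (5/6)^-1 = 6/5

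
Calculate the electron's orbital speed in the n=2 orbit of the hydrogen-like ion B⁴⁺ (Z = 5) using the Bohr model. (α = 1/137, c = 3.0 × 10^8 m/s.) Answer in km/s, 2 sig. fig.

v_n = Zαc/n = 5 × 0.0073 × 3.0 × 10^8 / 2
    = 5500 km/s

5500 km/s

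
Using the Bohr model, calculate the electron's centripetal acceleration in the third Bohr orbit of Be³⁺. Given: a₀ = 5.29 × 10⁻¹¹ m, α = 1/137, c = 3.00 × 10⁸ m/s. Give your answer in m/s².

7.16 × 10²² m/s²

r = n²a₀/Z = 1.19 × 10⁻¹⁰ m, v = Zαc/n = 2.92 × 10⁶ m/s
a = v²/r = (2.92 × 10⁶)² / 1.19 × 10⁻¹⁰ = 7.16 × 10²² m/s²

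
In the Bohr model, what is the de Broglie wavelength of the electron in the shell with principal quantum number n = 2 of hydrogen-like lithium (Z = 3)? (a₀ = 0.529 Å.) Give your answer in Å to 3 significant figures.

The Bohr quantisation condition is nλ = 2πr_n.
r_n = n²a₀/Z = 0.705 Å
λ = 2πr_n/n = 2π·0.705/2 = 2.22 Å

2.22 Å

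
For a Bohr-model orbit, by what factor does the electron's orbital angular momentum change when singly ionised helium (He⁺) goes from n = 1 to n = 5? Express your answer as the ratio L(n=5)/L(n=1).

5

L = nℏ depends only on n, so L ∝ n.
L(n=5)/L(n=1) = (5/1)^1 = 5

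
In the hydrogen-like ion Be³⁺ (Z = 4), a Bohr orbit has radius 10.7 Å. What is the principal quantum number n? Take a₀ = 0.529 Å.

r_n = n²a₀/Z ⇒ n² = rZ/a₀ = 10.7 × 4 / 0.529 ≈ 80.91
n = 9

9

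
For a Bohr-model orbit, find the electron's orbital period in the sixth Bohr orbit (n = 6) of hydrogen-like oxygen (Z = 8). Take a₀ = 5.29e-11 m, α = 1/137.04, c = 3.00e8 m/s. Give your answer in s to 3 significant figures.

5.12e-16 s

r = n²a₀/Z = 6²·5.29e-11/8 = 2.38e-10 m
v = Zαc/n = 8·0.00730·3.00e8/6 = 2.92e6 m/s
T = 2πr/v = 5.12e-16 s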